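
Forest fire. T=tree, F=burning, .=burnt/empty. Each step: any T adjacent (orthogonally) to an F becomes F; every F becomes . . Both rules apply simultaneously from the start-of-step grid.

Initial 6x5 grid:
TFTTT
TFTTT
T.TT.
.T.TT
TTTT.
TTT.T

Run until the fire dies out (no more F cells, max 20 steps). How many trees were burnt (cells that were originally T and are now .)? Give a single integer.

Answer: 21

Derivation:
Step 1: +4 fires, +2 burnt (F count now 4)
Step 2: +4 fires, +4 burnt (F count now 4)
Step 3: +3 fires, +4 burnt (F count now 3)
Step 4: +1 fires, +3 burnt (F count now 1)
Step 5: +2 fires, +1 burnt (F count now 2)
Step 6: +1 fires, +2 burnt (F count now 1)
Step 7: +2 fires, +1 burnt (F count now 2)
Step 8: +3 fires, +2 burnt (F count now 3)
Step 9: +1 fires, +3 burnt (F count now 1)
Step 10: +0 fires, +1 burnt (F count now 0)
Fire out after step 10
Initially T: 22, now '.': 29
Total burnt (originally-T cells now '.'): 21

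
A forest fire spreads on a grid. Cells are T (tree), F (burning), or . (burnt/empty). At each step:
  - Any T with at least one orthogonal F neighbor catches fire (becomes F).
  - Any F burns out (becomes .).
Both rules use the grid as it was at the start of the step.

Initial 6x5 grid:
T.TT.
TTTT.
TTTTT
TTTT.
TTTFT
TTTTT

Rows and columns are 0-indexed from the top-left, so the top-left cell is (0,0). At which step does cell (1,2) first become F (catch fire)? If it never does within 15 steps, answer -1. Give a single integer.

Step 1: cell (1,2)='T' (+4 fires, +1 burnt)
Step 2: cell (1,2)='T' (+5 fires, +4 burnt)
Step 3: cell (1,2)='T' (+6 fires, +5 burnt)
Step 4: cell (1,2)='F' (+5 fires, +6 burnt)
  -> target ignites at step 4
Step 5: cell (1,2)='.' (+3 fires, +5 burnt)
Step 6: cell (1,2)='.' (+1 fires, +3 burnt)
Step 7: cell (1,2)='.' (+1 fires, +1 burnt)
Step 8: cell (1,2)='.' (+0 fires, +1 burnt)
  fire out at step 8

4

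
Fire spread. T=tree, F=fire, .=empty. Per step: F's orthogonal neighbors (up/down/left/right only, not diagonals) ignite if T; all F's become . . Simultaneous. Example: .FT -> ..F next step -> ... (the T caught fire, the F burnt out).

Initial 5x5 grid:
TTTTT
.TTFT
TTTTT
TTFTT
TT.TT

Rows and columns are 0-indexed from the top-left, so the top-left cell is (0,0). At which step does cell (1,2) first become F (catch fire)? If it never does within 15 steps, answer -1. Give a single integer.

Step 1: cell (1,2)='F' (+7 fires, +2 burnt)
  -> target ignites at step 1
Step 2: cell (1,2)='.' (+9 fires, +7 burnt)
Step 3: cell (1,2)='.' (+4 fires, +9 burnt)
Step 4: cell (1,2)='.' (+1 fires, +4 burnt)
Step 5: cell (1,2)='.' (+0 fires, +1 burnt)
  fire out at step 5

1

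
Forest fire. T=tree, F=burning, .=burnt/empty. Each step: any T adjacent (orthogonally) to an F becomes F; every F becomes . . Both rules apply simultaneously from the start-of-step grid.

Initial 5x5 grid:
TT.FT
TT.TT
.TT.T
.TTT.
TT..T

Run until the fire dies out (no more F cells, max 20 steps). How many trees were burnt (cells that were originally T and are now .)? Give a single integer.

Answer: 4

Derivation:
Step 1: +2 fires, +1 burnt (F count now 2)
Step 2: +1 fires, +2 burnt (F count now 1)
Step 3: +1 fires, +1 burnt (F count now 1)
Step 4: +0 fires, +1 burnt (F count now 0)
Fire out after step 4
Initially T: 16, now '.': 13
Total burnt (originally-T cells now '.'): 4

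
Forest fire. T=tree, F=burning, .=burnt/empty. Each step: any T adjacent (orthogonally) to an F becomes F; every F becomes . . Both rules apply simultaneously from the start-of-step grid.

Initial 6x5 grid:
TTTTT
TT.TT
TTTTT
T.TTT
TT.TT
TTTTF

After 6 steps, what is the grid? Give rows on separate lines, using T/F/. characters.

Step 1: 2 trees catch fire, 1 burn out
  TTTTT
  TT.TT
  TTTTT
  T.TTT
  TT.TF
  TTTF.
Step 2: 3 trees catch fire, 2 burn out
  TTTTT
  TT.TT
  TTTTT
  T.TTF
  TT.F.
  TTF..
Step 3: 3 trees catch fire, 3 burn out
  TTTTT
  TT.TT
  TTTTF
  T.TF.
  TT...
  TF...
Step 4: 5 trees catch fire, 3 burn out
  TTTTT
  TT.TF
  TTTF.
  T.F..
  TF...
  F....
Step 5: 4 trees catch fire, 5 burn out
  TTTTF
  TT.F.
  TTF..
  T....
  F....
  .....
Step 6: 3 trees catch fire, 4 burn out
  TTTF.
  TT...
  TF...
  F....
  .....
  .....

TTTF.
TT...
TF...
F....
.....
.....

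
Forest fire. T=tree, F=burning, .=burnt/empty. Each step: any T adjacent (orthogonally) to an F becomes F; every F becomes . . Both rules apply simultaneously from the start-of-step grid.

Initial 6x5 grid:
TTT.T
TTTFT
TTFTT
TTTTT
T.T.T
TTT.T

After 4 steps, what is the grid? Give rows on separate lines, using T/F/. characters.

Step 1: 5 trees catch fire, 2 burn out
  TTT.T
  TTF.F
  TF.FT
  TTFTT
  T.T.T
  TTT.T
Step 2: 8 trees catch fire, 5 burn out
  TTF.F
  TF...
  F...F
  TF.FT
  T.F.T
  TTT.T
Step 3: 5 trees catch fire, 8 burn out
  TF...
  F....
  .....
  F...F
  T...T
  TTF.T
Step 4: 4 trees catch fire, 5 burn out
  F....
  .....
  .....
  .....
  F...F
  TF..T

F....
.....
.....
.....
F...F
TF..T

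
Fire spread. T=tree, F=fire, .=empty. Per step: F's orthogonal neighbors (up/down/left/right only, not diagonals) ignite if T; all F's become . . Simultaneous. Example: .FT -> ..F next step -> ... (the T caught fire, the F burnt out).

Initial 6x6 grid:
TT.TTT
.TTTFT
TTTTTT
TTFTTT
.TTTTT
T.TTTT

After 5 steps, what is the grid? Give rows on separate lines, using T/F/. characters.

Step 1: 8 trees catch fire, 2 burn out
  TT.TFT
  .TTF.F
  TTFTFT
  TF.FTT
  .TFTTT
  T.TTTT
Step 2: 11 trees catch fire, 8 burn out
  TT.F.F
  .TF...
  TF.F.F
  F...FT
  .F.FTT
  T.FTTT
Step 3: 5 trees catch fire, 11 burn out
  TT....
  .F....
  F.....
  .....F
  ....FT
  T..FTT
Step 4: 3 trees catch fire, 5 burn out
  TF....
  ......
  ......
  ......
  .....F
  T...FT
Step 5: 2 trees catch fire, 3 burn out
  F.....
  ......
  ......
  ......
  ......
  T....F

F.....
......
......
......
......
T....F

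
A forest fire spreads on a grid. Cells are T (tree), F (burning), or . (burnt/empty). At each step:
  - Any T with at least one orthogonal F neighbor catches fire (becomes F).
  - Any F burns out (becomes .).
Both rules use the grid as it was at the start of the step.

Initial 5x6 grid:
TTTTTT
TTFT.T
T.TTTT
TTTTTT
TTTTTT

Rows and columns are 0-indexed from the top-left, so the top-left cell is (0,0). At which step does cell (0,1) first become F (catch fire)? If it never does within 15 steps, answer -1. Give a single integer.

Step 1: cell (0,1)='T' (+4 fires, +1 burnt)
Step 2: cell (0,1)='F' (+5 fires, +4 burnt)
  -> target ignites at step 2
Step 3: cell (0,1)='.' (+7 fires, +5 burnt)
Step 4: cell (0,1)='.' (+6 fires, +7 burnt)
Step 5: cell (0,1)='.' (+4 fires, +6 burnt)
Step 6: cell (0,1)='.' (+1 fires, +4 burnt)
Step 7: cell (0,1)='.' (+0 fires, +1 burnt)
  fire out at step 7

2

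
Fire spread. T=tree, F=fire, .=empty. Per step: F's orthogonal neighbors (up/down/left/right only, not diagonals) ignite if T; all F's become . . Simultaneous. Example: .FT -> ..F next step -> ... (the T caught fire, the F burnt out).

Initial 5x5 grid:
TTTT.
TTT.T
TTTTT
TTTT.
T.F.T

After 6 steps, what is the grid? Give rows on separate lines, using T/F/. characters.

Step 1: 1 trees catch fire, 1 burn out
  TTTT.
  TTT.T
  TTTTT
  TTFT.
  T...T
Step 2: 3 trees catch fire, 1 burn out
  TTTT.
  TTT.T
  TTFTT
  TF.F.
  T...T
Step 3: 4 trees catch fire, 3 burn out
  TTTT.
  TTF.T
  TF.FT
  F....
  T...T
Step 4: 5 trees catch fire, 4 burn out
  TTFT.
  TF..T
  F...F
  .....
  F...T
Step 5: 4 trees catch fire, 5 burn out
  TF.F.
  F...F
  .....
  .....
  ....T
Step 6: 1 trees catch fire, 4 burn out
  F....
  .....
  .....
  .....
  ....T

F....
.....
.....
.....
....T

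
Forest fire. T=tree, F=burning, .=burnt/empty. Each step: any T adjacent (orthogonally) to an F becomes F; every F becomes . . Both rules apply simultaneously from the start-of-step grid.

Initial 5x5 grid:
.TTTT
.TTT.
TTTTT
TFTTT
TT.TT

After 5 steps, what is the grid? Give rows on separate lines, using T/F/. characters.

Step 1: 4 trees catch fire, 1 burn out
  .TTTT
  .TTT.
  TFTTT
  F.FTT
  TF.TT
Step 2: 5 trees catch fire, 4 burn out
  .TTTT
  .FTT.
  F.FTT
  ...FT
  F..TT
Step 3: 5 trees catch fire, 5 burn out
  .FTTT
  ..FT.
  ...FT
  ....F
  ...FT
Step 4: 4 trees catch fire, 5 burn out
  ..FTT
  ...F.
  ....F
  .....
  ....F
Step 5: 1 trees catch fire, 4 burn out
  ...FT
  .....
  .....
  .....
  .....

...FT
.....
.....
.....
.....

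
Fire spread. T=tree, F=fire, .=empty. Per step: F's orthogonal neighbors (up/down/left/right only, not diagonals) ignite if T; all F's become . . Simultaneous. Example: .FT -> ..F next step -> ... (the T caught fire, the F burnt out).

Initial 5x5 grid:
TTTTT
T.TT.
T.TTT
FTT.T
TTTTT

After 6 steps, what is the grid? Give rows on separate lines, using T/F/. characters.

Step 1: 3 trees catch fire, 1 burn out
  TTTTT
  T.TT.
  F.TTT
  .FT.T
  FTTTT
Step 2: 3 trees catch fire, 3 burn out
  TTTTT
  F.TT.
  ..TTT
  ..F.T
  .FTTT
Step 3: 3 trees catch fire, 3 burn out
  FTTTT
  ..TT.
  ..FTT
  ....T
  ..FTT
Step 4: 4 trees catch fire, 3 burn out
  .FTTT
  ..FT.
  ...FT
  ....T
  ...FT
Step 5: 4 trees catch fire, 4 burn out
  ..FTT
  ...F.
  ....F
  ....T
  ....F
Step 6: 2 trees catch fire, 4 burn out
  ...FT
  .....
  .....
  ....F
  .....

...FT
.....
.....
....F
.....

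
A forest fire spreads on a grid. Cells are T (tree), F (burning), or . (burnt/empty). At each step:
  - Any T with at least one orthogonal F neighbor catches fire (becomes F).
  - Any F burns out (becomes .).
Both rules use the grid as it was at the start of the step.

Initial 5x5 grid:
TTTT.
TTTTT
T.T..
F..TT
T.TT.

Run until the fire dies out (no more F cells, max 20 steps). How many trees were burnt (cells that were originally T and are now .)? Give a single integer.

Answer: 12

Derivation:
Step 1: +2 fires, +1 burnt (F count now 2)
Step 2: +1 fires, +2 burnt (F count now 1)
Step 3: +2 fires, +1 burnt (F count now 2)
Step 4: +2 fires, +2 burnt (F count now 2)
Step 5: +3 fires, +2 burnt (F count now 3)
Step 6: +2 fires, +3 burnt (F count now 2)
Step 7: +0 fires, +2 burnt (F count now 0)
Fire out after step 7
Initially T: 16, now '.': 21
Total burnt (originally-T cells now '.'): 12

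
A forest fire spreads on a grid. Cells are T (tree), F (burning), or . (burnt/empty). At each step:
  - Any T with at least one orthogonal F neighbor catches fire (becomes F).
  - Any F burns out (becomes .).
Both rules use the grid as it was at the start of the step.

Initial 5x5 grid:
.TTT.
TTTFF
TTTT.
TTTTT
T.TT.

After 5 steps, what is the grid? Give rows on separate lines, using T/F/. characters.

Step 1: 3 trees catch fire, 2 burn out
  .TTF.
  TTF..
  TTTF.
  TTTTT
  T.TT.
Step 2: 4 trees catch fire, 3 burn out
  .TF..
  TF...
  TTF..
  TTTFT
  T.TT.
Step 3: 6 trees catch fire, 4 burn out
  .F...
  F....
  TF...
  TTF.F
  T.TF.
Step 4: 3 trees catch fire, 6 burn out
  .....
  .....
  F....
  TF...
  T.F..
Step 5: 1 trees catch fire, 3 burn out
  .....
  .....
  .....
  F....
  T....

.....
.....
.....
F....
T....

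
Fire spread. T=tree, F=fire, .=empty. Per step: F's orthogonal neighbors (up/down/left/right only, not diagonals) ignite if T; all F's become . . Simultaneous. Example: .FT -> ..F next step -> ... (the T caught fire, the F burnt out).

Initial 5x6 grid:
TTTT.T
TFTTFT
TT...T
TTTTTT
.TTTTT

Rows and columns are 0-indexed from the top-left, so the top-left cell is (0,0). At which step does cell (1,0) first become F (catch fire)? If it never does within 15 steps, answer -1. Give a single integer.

Step 1: cell (1,0)='F' (+6 fires, +2 burnt)
  -> target ignites at step 1
Step 2: cell (1,0)='.' (+7 fires, +6 burnt)
Step 3: cell (1,0)='.' (+4 fires, +7 burnt)
Step 4: cell (1,0)='.' (+4 fires, +4 burnt)
Step 5: cell (1,0)='.' (+2 fires, +4 burnt)
Step 6: cell (1,0)='.' (+0 fires, +2 burnt)
  fire out at step 6

1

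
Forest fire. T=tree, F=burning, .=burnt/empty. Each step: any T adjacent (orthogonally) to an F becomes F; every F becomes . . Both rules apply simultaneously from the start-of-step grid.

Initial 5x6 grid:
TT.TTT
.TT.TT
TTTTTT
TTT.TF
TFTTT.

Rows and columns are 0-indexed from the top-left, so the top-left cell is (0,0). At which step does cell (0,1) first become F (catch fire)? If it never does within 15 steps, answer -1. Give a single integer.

Step 1: cell (0,1)='T' (+5 fires, +2 burnt)
Step 2: cell (0,1)='T' (+7 fires, +5 burnt)
Step 3: cell (0,1)='T' (+6 fires, +7 burnt)
Step 4: cell (0,1)='F' (+3 fires, +6 burnt)
  -> target ignites at step 4
Step 5: cell (0,1)='.' (+2 fires, +3 burnt)
Step 6: cell (0,1)='.' (+0 fires, +2 burnt)
  fire out at step 6

4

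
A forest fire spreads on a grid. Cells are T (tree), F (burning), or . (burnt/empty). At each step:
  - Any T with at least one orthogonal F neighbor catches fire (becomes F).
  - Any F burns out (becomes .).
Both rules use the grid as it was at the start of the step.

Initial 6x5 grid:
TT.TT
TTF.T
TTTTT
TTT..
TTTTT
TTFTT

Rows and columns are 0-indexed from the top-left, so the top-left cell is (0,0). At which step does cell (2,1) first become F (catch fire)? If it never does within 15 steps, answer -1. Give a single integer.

Step 1: cell (2,1)='T' (+5 fires, +2 burnt)
Step 2: cell (2,1)='F' (+9 fires, +5 burnt)
  -> target ignites at step 2
Step 3: cell (2,1)='.' (+6 fires, +9 burnt)
Step 4: cell (2,1)='.' (+2 fires, +6 burnt)
Step 5: cell (2,1)='.' (+1 fires, +2 burnt)
Step 6: cell (2,1)='.' (+1 fires, +1 burnt)
Step 7: cell (2,1)='.' (+0 fires, +1 burnt)
  fire out at step 7

2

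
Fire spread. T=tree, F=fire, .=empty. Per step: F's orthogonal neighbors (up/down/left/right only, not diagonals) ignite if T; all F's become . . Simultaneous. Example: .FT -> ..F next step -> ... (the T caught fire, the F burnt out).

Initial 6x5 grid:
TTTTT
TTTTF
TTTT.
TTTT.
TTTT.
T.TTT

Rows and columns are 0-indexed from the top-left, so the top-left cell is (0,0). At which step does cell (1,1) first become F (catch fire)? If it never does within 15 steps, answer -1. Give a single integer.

Step 1: cell (1,1)='T' (+2 fires, +1 burnt)
Step 2: cell (1,1)='T' (+3 fires, +2 burnt)
Step 3: cell (1,1)='F' (+4 fires, +3 burnt)
  -> target ignites at step 3
Step 4: cell (1,1)='.' (+5 fires, +4 burnt)
Step 5: cell (1,1)='.' (+5 fires, +5 burnt)
Step 6: cell (1,1)='.' (+4 fires, +5 burnt)
Step 7: cell (1,1)='.' (+1 fires, +4 burnt)
Step 8: cell (1,1)='.' (+1 fires, +1 burnt)
Step 9: cell (1,1)='.' (+0 fires, +1 burnt)
  fire out at step 9

3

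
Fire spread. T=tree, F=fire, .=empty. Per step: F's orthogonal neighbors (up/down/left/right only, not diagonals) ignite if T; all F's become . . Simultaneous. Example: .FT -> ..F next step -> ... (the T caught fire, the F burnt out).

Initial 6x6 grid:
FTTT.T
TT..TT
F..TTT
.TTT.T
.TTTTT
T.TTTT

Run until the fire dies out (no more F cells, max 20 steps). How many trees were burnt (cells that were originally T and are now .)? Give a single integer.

Step 1: +2 fires, +2 burnt (F count now 2)
Step 2: +2 fires, +2 burnt (F count now 2)
Step 3: +1 fires, +2 burnt (F count now 1)
Step 4: +0 fires, +1 burnt (F count now 0)
Fire out after step 4
Initially T: 25, now '.': 16
Total burnt (originally-T cells now '.'): 5

Answer: 5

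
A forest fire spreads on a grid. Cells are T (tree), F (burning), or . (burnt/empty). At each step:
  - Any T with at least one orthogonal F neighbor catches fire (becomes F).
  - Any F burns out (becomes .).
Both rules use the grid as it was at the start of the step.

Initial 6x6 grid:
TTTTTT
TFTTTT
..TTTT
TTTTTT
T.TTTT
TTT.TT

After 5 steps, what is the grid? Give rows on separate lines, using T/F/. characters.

Step 1: 3 trees catch fire, 1 burn out
  TFTTTT
  F.FTTT
  ..TTTT
  TTTTTT
  T.TTTT
  TTT.TT
Step 2: 4 trees catch fire, 3 burn out
  F.FTTT
  ...FTT
  ..FTTT
  TTTTTT
  T.TTTT
  TTT.TT
Step 3: 4 trees catch fire, 4 burn out
  ...FTT
  ....FT
  ...FTT
  TTFTTT
  T.TTTT
  TTT.TT
Step 4: 6 trees catch fire, 4 burn out
  ....FT
  .....F
  ....FT
  TF.FTT
  T.FTTT
  TTT.TT
Step 5: 6 trees catch fire, 6 burn out
  .....F
  ......
  .....F
  F...FT
  T..FTT
  TTF.TT

.....F
......
.....F
F...FT
T..FTT
TTF.TT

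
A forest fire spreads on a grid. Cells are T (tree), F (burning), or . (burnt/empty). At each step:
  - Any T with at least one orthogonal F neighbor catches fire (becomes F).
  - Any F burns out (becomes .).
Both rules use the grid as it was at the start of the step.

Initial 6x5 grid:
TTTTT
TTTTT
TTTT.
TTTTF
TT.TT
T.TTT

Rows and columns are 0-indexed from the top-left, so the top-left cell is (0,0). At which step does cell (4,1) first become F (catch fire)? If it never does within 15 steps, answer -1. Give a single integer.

Step 1: cell (4,1)='T' (+2 fires, +1 burnt)
Step 2: cell (4,1)='T' (+4 fires, +2 burnt)
Step 3: cell (4,1)='T' (+4 fires, +4 burnt)
Step 4: cell (4,1)='F' (+7 fires, +4 burnt)
  -> target ignites at step 4
Step 5: cell (4,1)='.' (+5 fires, +7 burnt)
Step 6: cell (4,1)='.' (+3 fires, +5 burnt)
Step 7: cell (4,1)='.' (+1 fires, +3 burnt)
Step 8: cell (4,1)='.' (+0 fires, +1 burnt)
  fire out at step 8

4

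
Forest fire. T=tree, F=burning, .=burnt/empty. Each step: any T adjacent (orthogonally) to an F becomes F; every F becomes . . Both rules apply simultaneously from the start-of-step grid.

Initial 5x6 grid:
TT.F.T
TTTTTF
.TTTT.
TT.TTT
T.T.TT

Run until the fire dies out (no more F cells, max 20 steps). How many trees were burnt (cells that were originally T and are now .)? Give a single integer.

Answer: 20

Derivation:
Step 1: +3 fires, +2 burnt (F count now 3)
Step 2: +3 fires, +3 burnt (F count now 3)
Step 3: +4 fires, +3 burnt (F count now 4)
Step 4: +5 fires, +4 burnt (F count now 5)
Step 5: +3 fires, +5 burnt (F count now 3)
Step 6: +1 fires, +3 burnt (F count now 1)
Step 7: +1 fires, +1 burnt (F count now 1)
Step 8: +0 fires, +1 burnt (F count now 0)
Fire out after step 8
Initially T: 21, now '.': 29
Total burnt (originally-T cells now '.'): 20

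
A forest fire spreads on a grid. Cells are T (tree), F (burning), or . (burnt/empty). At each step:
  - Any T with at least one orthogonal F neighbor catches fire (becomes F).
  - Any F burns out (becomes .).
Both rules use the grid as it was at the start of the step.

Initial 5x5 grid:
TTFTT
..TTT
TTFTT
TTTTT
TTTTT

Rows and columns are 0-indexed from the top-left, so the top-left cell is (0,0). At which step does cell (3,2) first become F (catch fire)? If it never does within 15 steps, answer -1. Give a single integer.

Step 1: cell (3,2)='F' (+6 fires, +2 burnt)
  -> target ignites at step 1
Step 2: cell (3,2)='.' (+8 fires, +6 burnt)
Step 3: cell (3,2)='.' (+5 fires, +8 burnt)
Step 4: cell (3,2)='.' (+2 fires, +5 burnt)
Step 5: cell (3,2)='.' (+0 fires, +2 burnt)
  fire out at step 5

1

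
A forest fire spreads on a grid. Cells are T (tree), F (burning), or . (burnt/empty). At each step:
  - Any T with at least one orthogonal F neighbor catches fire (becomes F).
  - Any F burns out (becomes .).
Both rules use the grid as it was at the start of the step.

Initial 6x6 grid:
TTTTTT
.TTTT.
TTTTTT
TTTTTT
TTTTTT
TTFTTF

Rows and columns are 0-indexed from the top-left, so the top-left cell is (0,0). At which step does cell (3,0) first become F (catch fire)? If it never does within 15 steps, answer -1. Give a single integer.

Step 1: cell (3,0)='T' (+5 fires, +2 burnt)
Step 2: cell (3,0)='T' (+6 fires, +5 burnt)
Step 3: cell (3,0)='T' (+6 fires, +6 burnt)
Step 4: cell (3,0)='F' (+5 fires, +6 burnt)
  -> target ignites at step 4
Step 5: cell (3,0)='.' (+5 fires, +5 burnt)
Step 6: cell (3,0)='.' (+3 fires, +5 burnt)
Step 7: cell (3,0)='.' (+2 fires, +3 burnt)
Step 8: cell (3,0)='.' (+0 fires, +2 burnt)
  fire out at step 8

4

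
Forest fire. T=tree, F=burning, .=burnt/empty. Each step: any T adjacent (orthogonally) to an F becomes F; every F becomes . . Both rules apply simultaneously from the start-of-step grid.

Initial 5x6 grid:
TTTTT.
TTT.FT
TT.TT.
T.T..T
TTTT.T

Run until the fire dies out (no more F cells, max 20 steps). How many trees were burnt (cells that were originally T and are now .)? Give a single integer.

Answer: 19

Derivation:
Step 1: +3 fires, +1 burnt (F count now 3)
Step 2: +2 fires, +3 burnt (F count now 2)
Step 3: +1 fires, +2 burnt (F count now 1)
Step 4: +2 fires, +1 burnt (F count now 2)
Step 5: +2 fires, +2 burnt (F count now 2)
Step 6: +2 fires, +2 burnt (F count now 2)
Step 7: +1 fires, +2 burnt (F count now 1)
Step 8: +1 fires, +1 burnt (F count now 1)
Step 9: +1 fires, +1 burnt (F count now 1)
Step 10: +1 fires, +1 burnt (F count now 1)
Step 11: +1 fires, +1 burnt (F count now 1)
Step 12: +2 fires, +1 burnt (F count now 2)
Step 13: +0 fires, +2 burnt (F count now 0)
Fire out after step 13
Initially T: 21, now '.': 28
Total burnt (originally-T cells now '.'): 19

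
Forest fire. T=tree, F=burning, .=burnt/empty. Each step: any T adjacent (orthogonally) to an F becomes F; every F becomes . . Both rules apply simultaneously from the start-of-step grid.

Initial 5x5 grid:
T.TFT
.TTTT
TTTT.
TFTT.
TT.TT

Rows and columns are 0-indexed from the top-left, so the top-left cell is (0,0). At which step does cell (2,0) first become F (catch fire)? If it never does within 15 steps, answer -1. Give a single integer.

Step 1: cell (2,0)='T' (+7 fires, +2 burnt)
Step 2: cell (2,0)='F' (+8 fires, +7 burnt)
  -> target ignites at step 2
Step 3: cell (2,0)='.' (+1 fires, +8 burnt)
Step 4: cell (2,0)='.' (+1 fires, +1 burnt)
Step 5: cell (2,0)='.' (+0 fires, +1 burnt)
  fire out at step 5

2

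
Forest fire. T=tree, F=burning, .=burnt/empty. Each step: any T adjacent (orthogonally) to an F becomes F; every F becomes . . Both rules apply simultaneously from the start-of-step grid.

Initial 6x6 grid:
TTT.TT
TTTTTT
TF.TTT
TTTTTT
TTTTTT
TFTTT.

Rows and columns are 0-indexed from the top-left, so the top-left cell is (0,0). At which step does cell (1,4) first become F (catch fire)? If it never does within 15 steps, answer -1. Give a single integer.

Step 1: cell (1,4)='T' (+6 fires, +2 burnt)
Step 2: cell (1,4)='T' (+8 fires, +6 burnt)
Step 3: cell (1,4)='T' (+6 fires, +8 burnt)
Step 4: cell (1,4)='F' (+4 fires, +6 burnt)
  -> target ignites at step 4
Step 5: cell (1,4)='.' (+5 fires, +4 burnt)
Step 6: cell (1,4)='.' (+2 fires, +5 burnt)
Step 7: cell (1,4)='.' (+0 fires, +2 burnt)
  fire out at step 7

4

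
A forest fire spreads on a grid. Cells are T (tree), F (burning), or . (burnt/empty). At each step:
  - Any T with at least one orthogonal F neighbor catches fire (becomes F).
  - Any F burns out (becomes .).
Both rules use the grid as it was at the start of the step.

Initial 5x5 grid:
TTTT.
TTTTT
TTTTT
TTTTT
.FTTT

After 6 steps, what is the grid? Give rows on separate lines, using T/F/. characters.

Step 1: 2 trees catch fire, 1 burn out
  TTTT.
  TTTTT
  TTTTT
  TFTTT
  ..FTT
Step 2: 4 trees catch fire, 2 burn out
  TTTT.
  TTTTT
  TFTTT
  F.FTT
  ...FT
Step 3: 5 trees catch fire, 4 burn out
  TTTT.
  TFTTT
  F.FTT
  ...FT
  ....F
Step 4: 5 trees catch fire, 5 burn out
  TFTT.
  F.FTT
  ...FT
  ....F
  .....
Step 5: 4 trees catch fire, 5 burn out
  F.FT.
  ...FT
  ....F
  .....
  .....
Step 6: 2 trees catch fire, 4 burn out
  ...F.
  ....F
  .....
  .....
  .....

...F.
....F
.....
.....
.....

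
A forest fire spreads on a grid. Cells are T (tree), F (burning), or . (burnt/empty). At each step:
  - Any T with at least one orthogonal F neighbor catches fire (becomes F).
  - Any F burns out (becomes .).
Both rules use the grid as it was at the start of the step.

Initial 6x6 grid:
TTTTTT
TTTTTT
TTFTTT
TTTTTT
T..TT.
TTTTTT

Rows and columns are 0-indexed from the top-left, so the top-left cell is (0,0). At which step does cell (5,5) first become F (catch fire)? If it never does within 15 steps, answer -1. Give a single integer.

Step 1: cell (5,5)='T' (+4 fires, +1 burnt)
Step 2: cell (5,5)='T' (+7 fires, +4 burnt)
Step 3: cell (5,5)='T' (+8 fires, +7 burnt)
Step 4: cell (5,5)='T' (+7 fires, +8 burnt)
Step 5: cell (5,5)='T' (+4 fires, +7 burnt)
Step 6: cell (5,5)='F' (+2 fires, +4 burnt)
  -> target ignites at step 6
Step 7: cell (5,5)='.' (+0 fires, +2 burnt)
  fire out at step 7

6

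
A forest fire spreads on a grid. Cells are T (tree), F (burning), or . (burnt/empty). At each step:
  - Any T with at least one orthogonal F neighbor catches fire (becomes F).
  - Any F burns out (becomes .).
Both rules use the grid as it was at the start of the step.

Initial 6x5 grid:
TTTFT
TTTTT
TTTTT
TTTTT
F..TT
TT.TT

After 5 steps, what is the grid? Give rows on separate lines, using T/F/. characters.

Step 1: 5 trees catch fire, 2 burn out
  TTF.F
  TTTFT
  TTTTT
  FTTTT
  ...TT
  FT.TT
Step 2: 7 trees catch fire, 5 burn out
  TF...
  TTF.F
  FTTFT
  .FTTT
  ...TT
  .F.TT
Step 3: 8 trees catch fire, 7 burn out
  F....
  FF...
  .FF.F
  ..FFT
  ...TT
  ...TT
Step 4: 2 trees catch fire, 8 burn out
  .....
  .....
  .....
  ....F
  ...FT
  ...TT
Step 5: 2 trees catch fire, 2 burn out
  .....
  .....
  .....
  .....
  ....F
  ...FT

.....
.....
.....
.....
....F
...FT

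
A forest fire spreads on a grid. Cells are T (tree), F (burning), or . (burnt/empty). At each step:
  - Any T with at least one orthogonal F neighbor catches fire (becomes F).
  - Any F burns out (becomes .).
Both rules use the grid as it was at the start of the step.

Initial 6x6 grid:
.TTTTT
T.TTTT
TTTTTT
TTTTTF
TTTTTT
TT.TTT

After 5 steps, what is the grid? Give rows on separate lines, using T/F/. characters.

Step 1: 3 trees catch fire, 1 burn out
  .TTTTT
  T.TTTT
  TTTTTF
  TTTTF.
  TTTTTF
  TT.TTT
Step 2: 5 trees catch fire, 3 burn out
  .TTTTT
  T.TTTF
  TTTTF.
  TTTF..
  TTTTF.
  TT.TTF
Step 3: 6 trees catch fire, 5 burn out
  .TTTTF
  T.TTF.
  TTTF..
  TTF...
  TTTF..
  TT.TF.
Step 4: 6 trees catch fire, 6 burn out
  .TTTF.
  T.TF..
  TTF...
  TF....
  TTF...
  TT.F..
Step 5: 5 trees catch fire, 6 burn out
  .TTF..
  T.F...
  TF....
  F.....
  TF....
  TT....

.TTF..
T.F...
TF....
F.....
TF....
TT....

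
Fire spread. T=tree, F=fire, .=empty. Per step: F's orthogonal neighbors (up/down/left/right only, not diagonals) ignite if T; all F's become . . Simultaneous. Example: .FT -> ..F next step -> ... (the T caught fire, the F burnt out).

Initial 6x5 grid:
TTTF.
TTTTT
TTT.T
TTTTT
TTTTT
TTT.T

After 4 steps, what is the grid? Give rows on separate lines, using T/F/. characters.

Step 1: 2 trees catch fire, 1 burn out
  TTF..
  TTTFT
  TTT.T
  TTTTT
  TTTTT
  TTT.T
Step 2: 3 trees catch fire, 2 burn out
  TF...
  TTF.F
  TTT.T
  TTTTT
  TTTTT
  TTT.T
Step 3: 4 trees catch fire, 3 burn out
  F....
  TF...
  TTF.F
  TTTTT
  TTTTT
  TTT.T
Step 4: 4 trees catch fire, 4 burn out
  .....
  F....
  TF...
  TTFTF
  TTTTT
  TTT.T

.....
F....
TF...
TTFTF
TTTTT
TTT.T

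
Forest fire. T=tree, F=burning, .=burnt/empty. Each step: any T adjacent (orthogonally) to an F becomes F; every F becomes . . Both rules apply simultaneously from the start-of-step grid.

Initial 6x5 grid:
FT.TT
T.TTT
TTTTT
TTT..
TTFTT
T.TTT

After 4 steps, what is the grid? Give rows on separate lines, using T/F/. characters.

Step 1: 6 trees catch fire, 2 burn out
  .F.TT
  F.TTT
  TTTTT
  TTF..
  TF.FT
  T.FTT
Step 2: 6 trees catch fire, 6 burn out
  ...TT
  ..TTT
  FTFTT
  TF...
  F...F
  T..FT
Step 3: 6 trees catch fire, 6 burn out
  ...TT
  ..FTT
  .F.FT
  F....
  .....
  F...F
Step 4: 2 trees catch fire, 6 burn out
  ...TT
  ...FT
  ....F
  .....
  .....
  .....

...TT
...FT
....F
.....
.....
.....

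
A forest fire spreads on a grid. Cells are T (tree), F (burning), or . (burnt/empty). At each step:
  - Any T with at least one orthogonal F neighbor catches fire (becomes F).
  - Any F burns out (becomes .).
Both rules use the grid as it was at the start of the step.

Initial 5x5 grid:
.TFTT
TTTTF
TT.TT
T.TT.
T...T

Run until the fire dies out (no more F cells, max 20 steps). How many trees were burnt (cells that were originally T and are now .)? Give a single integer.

Step 1: +6 fires, +2 burnt (F count now 6)
Step 2: +2 fires, +6 burnt (F count now 2)
Step 3: +3 fires, +2 burnt (F count now 3)
Step 4: +2 fires, +3 burnt (F count now 2)
Step 5: +1 fires, +2 burnt (F count now 1)
Step 6: +1 fires, +1 burnt (F count now 1)
Step 7: +0 fires, +1 burnt (F count now 0)
Fire out after step 7
Initially T: 16, now '.': 24
Total burnt (originally-T cells now '.'): 15

Answer: 15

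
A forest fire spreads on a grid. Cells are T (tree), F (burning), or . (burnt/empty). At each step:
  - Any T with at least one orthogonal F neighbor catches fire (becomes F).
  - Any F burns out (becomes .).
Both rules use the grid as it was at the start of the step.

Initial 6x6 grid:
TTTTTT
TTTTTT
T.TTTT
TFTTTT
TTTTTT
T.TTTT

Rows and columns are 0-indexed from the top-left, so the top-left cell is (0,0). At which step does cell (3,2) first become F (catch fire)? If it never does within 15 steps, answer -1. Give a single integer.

Step 1: cell (3,2)='F' (+3 fires, +1 burnt)
  -> target ignites at step 1
Step 2: cell (3,2)='.' (+5 fires, +3 burnt)
Step 3: cell (3,2)='.' (+7 fires, +5 burnt)
Step 4: cell (3,2)='.' (+8 fires, +7 burnt)
Step 5: cell (3,2)='.' (+6 fires, +8 burnt)
Step 6: cell (3,2)='.' (+3 fires, +6 burnt)
Step 7: cell (3,2)='.' (+1 fires, +3 burnt)
Step 8: cell (3,2)='.' (+0 fires, +1 burnt)
  fire out at step 8

1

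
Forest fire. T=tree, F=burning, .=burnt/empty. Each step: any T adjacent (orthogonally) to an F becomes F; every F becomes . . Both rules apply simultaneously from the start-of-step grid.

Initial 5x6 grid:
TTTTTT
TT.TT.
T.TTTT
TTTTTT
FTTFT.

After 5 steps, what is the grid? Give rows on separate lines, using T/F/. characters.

Step 1: 5 trees catch fire, 2 burn out
  TTTTTT
  TT.TT.
  T.TTTT
  FTTFTT
  .FF.F.
Step 2: 5 trees catch fire, 5 burn out
  TTTTTT
  TT.TT.
  F.TFTT
  .FF.FT
  ......
Step 3: 5 trees catch fire, 5 burn out
  TTTTTT
  FT.FT.
  ..F.FT
  .....F
  ......
Step 4: 5 trees catch fire, 5 burn out
  FTTFTT
  .F..F.
  .....F
  ......
  ......
Step 5: 3 trees catch fire, 5 burn out
  .FF.FT
  ......
  ......
  ......
  ......

.FF.FT
......
......
......
......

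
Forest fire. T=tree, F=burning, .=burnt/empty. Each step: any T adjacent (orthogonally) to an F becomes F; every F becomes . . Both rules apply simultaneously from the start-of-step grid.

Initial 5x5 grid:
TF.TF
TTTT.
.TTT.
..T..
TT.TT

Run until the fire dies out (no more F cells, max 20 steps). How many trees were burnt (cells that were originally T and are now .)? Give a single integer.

Step 1: +3 fires, +2 burnt (F count now 3)
Step 2: +4 fires, +3 burnt (F count now 4)
Step 3: +2 fires, +4 burnt (F count now 2)
Step 4: +1 fires, +2 burnt (F count now 1)
Step 5: +0 fires, +1 burnt (F count now 0)
Fire out after step 5
Initially T: 14, now '.': 21
Total burnt (originally-T cells now '.'): 10

Answer: 10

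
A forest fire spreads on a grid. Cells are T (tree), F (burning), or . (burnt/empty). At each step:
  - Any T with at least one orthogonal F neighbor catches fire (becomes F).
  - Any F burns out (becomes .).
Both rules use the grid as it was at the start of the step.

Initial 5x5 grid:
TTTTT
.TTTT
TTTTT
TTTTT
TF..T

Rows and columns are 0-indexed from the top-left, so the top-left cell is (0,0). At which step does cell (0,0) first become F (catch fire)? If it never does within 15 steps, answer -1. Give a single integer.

Step 1: cell (0,0)='T' (+2 fires, +1 burnt)
Step 2: cell (0,0)='T' (+3 fires, +2 burnt)
Step 3: cell (0,0)='T' (+4 fires, +3 burnt)
Step 4: cell (0,0)='T' (+4 fires, +4 burnt)
Step 5: cell (0,0)='F' (+5 fires, +4 burnt)
  -> target ignites at step 5
Step 6: cell (0,0)='.' (+2 fires, +5 burnt)
Step 7: cell (0,0)='.' (+1 fires, +2 burnt)
Step 8: cell (0,0)='.' (+0 fires, +1 burnt)
  fire out at step 8

5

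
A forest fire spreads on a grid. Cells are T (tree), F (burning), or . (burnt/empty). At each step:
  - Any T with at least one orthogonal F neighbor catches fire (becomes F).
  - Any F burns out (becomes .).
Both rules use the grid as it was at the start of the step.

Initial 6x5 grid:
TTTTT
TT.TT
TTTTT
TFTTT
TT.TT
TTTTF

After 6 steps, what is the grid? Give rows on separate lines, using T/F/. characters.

Step 1: 6 trees catch fire, 2 burn out
  TTTTT
  TT.TT
  TFTTT
  F.FTT
  TF.TF
  TTTF.
Step 2: 9 trees catch fire, 6 burn out
  TTTTT
  TF.TT
  F.FTT
  ...FF
  F..F.
  TFF..
Step 3: 5 trees catch fire, 9 burn out
  TFTTT
  F..TT
  ...FF
  .....
  .....
  F....
Step 4: 4 trees catch fire, 5 burn out
  F.FTT
  ...FF
  .....
  .....
  .....
  .....
Step 5: 2 trees catch fire, 4 burn out
  ...FF
  .....
  .....
  .....
  .....
  .....
Step 6: 0 trees catch fire, 2 burn out
  .....
  .....
  .....
  .....
  .....
  .....

.....
.....
.....
.....
.....
.....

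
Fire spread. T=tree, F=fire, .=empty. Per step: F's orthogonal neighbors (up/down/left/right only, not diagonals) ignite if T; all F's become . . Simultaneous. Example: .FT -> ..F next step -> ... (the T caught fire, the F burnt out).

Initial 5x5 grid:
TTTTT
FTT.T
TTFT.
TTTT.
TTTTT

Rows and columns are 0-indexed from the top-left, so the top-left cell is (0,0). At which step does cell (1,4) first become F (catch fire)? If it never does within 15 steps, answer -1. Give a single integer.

Step 1: cell (1,4)='T' (+7 fires, +2 burnt)
Step 2: cell (1,4)='T' (+6 fires, +7 burnt)
Step 3: cell (1,4)='T' (+4 fires, +6 burnt)
Step 4: cell (1,4)='T' (+2 fires, +4 burnt)
Step 5: cell (1,4)='F' (+1 fires, +2 burnt)
  -> target ignites at step 5
Step 6: cell (1,4)='.' (+0 fires, +1 burnt)
  fire out at step 6

5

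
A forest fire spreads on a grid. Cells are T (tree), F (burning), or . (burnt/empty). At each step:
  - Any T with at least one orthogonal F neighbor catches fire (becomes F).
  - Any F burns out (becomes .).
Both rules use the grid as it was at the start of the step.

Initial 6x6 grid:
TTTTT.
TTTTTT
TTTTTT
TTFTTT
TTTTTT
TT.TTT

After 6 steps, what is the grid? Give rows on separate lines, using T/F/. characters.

Step 1: 4 trees catch fire, 1 burn out
  TTTTT.
  TTTTTT
  TTFTTT
  TF.FTT
  TTFTTT
  TT.TTT
Step 2: 7 trees catch fire, 4 burn out
  TTTTT.
  TTFTTT
  TF.FTT
  F...FT
  TF.FTT
  TT.TTT
Step 3: 10 trees catch fire, 7 burn out
  TTFTT.
  TF.FTT
  F...FT
  .....F
  F...FT
  TF.FTT
Step 4: 8 trees catch fire, 10 burn out
  TF.FT.
  F...FT
  .....F
  ......
  .....F
  F...FT
Step 5: 4 trees catch fire, 8 burn out
  F...F.
  .....F
  ......
  ......
  ......
  .....F
Step 6: 0 trees catch fire, 4 burn out
  ......
  ......
  ......
  ......
  ......
  ......

......
......
......
......
......
......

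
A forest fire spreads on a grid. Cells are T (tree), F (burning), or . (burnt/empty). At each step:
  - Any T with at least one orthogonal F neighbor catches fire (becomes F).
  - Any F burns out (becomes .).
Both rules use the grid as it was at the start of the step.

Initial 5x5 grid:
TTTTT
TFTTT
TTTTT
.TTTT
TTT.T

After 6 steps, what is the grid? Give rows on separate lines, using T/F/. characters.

Step 1: 4 trees catch fire, 1 burn out
  TFTTT
  F.FTT
  TFTTT
  .TTTT
  TTT.T
Step 2: 6 trees catch fire, 4 burn out
  F.FTT
  ...FT
  F.FTT
  .FTTT
  TTT.T
Step 3: 5 trees catch fire, 6 burn out
  ...FT
  ....F
  ...FT
  ..FTT
  TFT.T
Step 4: 5 trees catch fire, 5 burn out
  ....F
  .....
  ....F
  ...FT
  F.F.T
Step 5: 1 trees catch fire, 5 burn out
  .....
  .....
  .....
  ....F
  ....T
Step 6: 1 trees catch fire, 1 burn out
  .....
  .....
  .....
  .....
  ....F

.....
.....
.....
.....
....F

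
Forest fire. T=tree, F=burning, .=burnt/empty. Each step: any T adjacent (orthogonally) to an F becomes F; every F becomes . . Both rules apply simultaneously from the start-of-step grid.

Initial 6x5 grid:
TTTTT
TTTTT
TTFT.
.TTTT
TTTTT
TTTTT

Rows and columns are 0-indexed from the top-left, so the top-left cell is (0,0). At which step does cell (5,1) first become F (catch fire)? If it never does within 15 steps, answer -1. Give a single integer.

Step 1: cell (5,1)='T' (+4 fires, +1 burnt)
Step 2: cell (5,1)='T' (+7 fires, +4 burnt)
Step 3: cell (5,1)='T' (+8 fires, +7 burnt)
Step 4: cell (5,1)='F' (+6 fires, +8 burnt)
  -> target ignites at step 4
Step 5: cell (5,1)='.' (+2 fires, +6 burnt)
Step 6: cell (5,1)='.' (+0 fires, +2 burnt)
  fire out at step 6

4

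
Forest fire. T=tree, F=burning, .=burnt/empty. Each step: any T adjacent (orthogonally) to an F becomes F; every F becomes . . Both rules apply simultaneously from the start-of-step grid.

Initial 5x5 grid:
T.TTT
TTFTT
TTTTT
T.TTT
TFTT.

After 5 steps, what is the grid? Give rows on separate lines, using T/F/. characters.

Step 1: 6 trees catch fire, 2 burn out
  T.FTT
  TF.FT
  TTFTT
  T.TTT
  F.FT.
Step 2: 8 trees catch fire, 6 burn out
  T..FT
  F...F
  TF.FT
  F.FTT
  ...F.
Step 3: 5 trees catch fire, 8 burn out
  F...F
  .....
  F...F
  ...FT
  .....
Step 4: 1 trees catch fire, 5 burn out
  .....
  .....
  .....
  ....F
  .....
Step 5: 0 trees catch fire, 1 burn out
  .....
  .....
  .....
  .....
  .....

.....
.....
.....
.....
.....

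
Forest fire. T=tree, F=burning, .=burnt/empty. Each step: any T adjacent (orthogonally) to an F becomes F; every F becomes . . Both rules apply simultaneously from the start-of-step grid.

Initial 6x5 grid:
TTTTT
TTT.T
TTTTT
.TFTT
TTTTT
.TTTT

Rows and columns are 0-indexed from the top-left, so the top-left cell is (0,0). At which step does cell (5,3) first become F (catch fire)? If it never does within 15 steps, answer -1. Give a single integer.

Step 1: cell (5,3)='T' (+4 fires, +1 burnt)
Step 2: cell (5,3)='T' (+7 fires, +4 burnt)
Step 3: cell (5,3)='F' (+8 fires, +7 burnt)
  -> target ignites at step 3
Step 4: cell (5,3)='.' (+5 fires, +8 burnt)
Step 5: cell (5,3)='.' (+2 fires, +5 burnt)
Step 6: cell (5,3)='.' (+0 fires, +2 burnt)
  fire out at step 6

3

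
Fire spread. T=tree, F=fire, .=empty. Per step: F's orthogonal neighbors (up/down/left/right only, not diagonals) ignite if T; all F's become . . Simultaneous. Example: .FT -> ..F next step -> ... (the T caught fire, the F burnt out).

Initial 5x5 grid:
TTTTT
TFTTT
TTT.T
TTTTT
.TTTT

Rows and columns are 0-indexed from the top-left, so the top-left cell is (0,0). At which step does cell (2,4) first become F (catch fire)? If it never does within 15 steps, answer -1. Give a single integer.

Step 1: cell (2,4)='T' (+4 fires, +1 burnt)
Step 2: cell (2,4)='T' (+6 fires, +4 burnt)
Step 3: cell (2,4)='T' (+5 fires, +6 burnt)
Step 4: cell (2,4)='F' (+4 fires, +5 burnt)
  -> target ignites at step 4
Step 5: cell (2,4)='.' (+2 fires, +4 burnt)
Step 6: cell (2,4)='.' (+1 fires, +2 burnt)
Step 7: cell (2,4)='.' (+0 fires, +1 burnt)
  fire out at step 7

4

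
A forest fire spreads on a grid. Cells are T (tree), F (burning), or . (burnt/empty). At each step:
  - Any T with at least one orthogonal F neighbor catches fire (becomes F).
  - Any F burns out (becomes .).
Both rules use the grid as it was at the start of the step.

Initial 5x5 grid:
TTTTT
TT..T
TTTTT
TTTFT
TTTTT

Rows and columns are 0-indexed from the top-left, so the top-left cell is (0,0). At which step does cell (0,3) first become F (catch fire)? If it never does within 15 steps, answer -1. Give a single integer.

Step 1: cell (0,3)='T' (+4 fires, +1 burnt)
Step 2: cell (0,3)='T' (+5 fires, +4 burnt)
Step 3: cell (0,3)='T' (+4 fires, +5 burnt)
Step 4: cell (0,3)='T' (+4 fires, +4 burnt)
Step 5: cell (0,3)='F' (+3 fires, +4 burnt)
  -> target ignites at step 5
Step 6: cell (0,3)='.' (+2 fires, +3 burnt)
Step 7: cell (0,3)='.' (+0 fires, +2 burnt)
  fire out at step 7

5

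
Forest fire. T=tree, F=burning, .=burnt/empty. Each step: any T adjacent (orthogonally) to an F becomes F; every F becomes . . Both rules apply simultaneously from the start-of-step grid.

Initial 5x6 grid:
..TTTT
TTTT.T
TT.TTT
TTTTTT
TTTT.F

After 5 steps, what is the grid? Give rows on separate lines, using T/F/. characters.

Step 1: 1 trees catch fire, 1 burn out
  ..TTTT
  TTTT.T
  TT.TTT
  TTTTTF
  TTTT..
Step 2: 2 trees catch fire, 1 burn out
  ..TTTT
  TTTT.T
  TT.TTF
  TTTTF.
  TTTT..
Step 3: 3 trees catch fire, 2 burn out
  ..TTTT
  TTTT.F
  TT.TF.
  TTTF..
  TTTT..
Step 4: 4 trees catch fire, 3 burn out
  ..TTTF
  TTTT..
  TT.F..
  TTF...
  TTTF..
Step 5: 4 trees catch fire, 4 burn out
  ..TTF.
  TTTF..
  TT....
  TF....
  TTF...

..TTF.
TTTF..
TT....
TF....
TTF...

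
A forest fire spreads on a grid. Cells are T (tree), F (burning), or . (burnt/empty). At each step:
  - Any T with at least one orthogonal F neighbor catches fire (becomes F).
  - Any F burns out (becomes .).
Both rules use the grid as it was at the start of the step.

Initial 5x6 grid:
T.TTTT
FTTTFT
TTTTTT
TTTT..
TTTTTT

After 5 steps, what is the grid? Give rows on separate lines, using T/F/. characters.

Step 1: 7 trees catch fire, 2 burn out
  F.TTFT
  .FTF.F
  FTTTFT
  TTTT..
  TTTTTT
Step 2: 7 trees catch fire, 7 burn out
  ..TF.F
  ..F...
  .FTF.F
  FTTT..
  TTTTTT
Step 3: 5 trees catch fire, 7 burn out
  ..F...
  ......
  ..F...
  .FTF..
  FTTTTT
Step 4: 3 trees catch fire, 5 burn out
  ......
  ......
  ......
  ..F...
  .FTFTT
Step 5: 2 trees catch fire, 3 burn out
  ......
  ......
  ......
  ......
  ..F.FT

......
......
......
......
..F.FT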